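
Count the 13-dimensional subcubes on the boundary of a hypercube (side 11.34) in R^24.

Choose 13 of 24 axes to span the face (C(24,13) = 2496144 ways), then fix each of the remaining 11 coordinates at one of its two extreme values (2^11 = 2048 ways): 2496144·2048 = 5112102912.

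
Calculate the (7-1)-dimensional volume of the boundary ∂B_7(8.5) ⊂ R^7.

S_7(8.5) = 2·π^(7/2)·(8.5)^6 / Γ(7/2) = 24137569·π^3/60 ≈ 1.24736e+07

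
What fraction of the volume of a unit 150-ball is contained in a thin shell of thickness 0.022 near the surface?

Shell fraction = 1 - (1-0.022)^150 ≈ 0.964451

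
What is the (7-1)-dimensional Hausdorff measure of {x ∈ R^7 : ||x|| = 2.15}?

S_7(2.15) = 2·π^(7/2)·(2.15)^6 / Γ(7/2) ≈ 3266.7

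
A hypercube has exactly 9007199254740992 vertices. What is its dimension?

2^n = 9007199254740992 ⇒ n = log_2(9007199254740992) = 53.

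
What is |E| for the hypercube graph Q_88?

Each of the 2^88 = 309485009821345068724781056 vertices has degree 88; total edges = 88·2^88/2 = 13617340432139183023890366464.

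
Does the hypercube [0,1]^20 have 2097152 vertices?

False. The 20-cube has 2^20 = 1048576 vertices.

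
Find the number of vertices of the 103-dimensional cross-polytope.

The 103-dimensional cross-polytope has 2n = 2·103 = 206 vertices.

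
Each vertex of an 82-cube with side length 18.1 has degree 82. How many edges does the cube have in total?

Number of 1-faces = C(82,1)·2^(82-1) = 82·2417851639229258349412352 = 198263834416799184651812864.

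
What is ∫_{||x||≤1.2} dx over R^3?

The n-ball volume is π^(n/2)·r^n/Γ(n/2+1). With n=3, r=1.2: V ≈ 7.23823.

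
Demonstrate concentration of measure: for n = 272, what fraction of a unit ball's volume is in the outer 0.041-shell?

1 - (1-0.041)^272 ≈ 0.999989 ≈ 99.998866%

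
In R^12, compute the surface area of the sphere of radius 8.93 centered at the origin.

The surface area of an n-ball is 2π^(n/2) r^(n-1) / Γ(n/2). For n=12, r=8.93: 4.61439e+11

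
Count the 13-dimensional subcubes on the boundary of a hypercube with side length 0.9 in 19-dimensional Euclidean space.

Choose 13 of 19 axes to span the face (C(19,13) = 27132 ways), then fix each of the remaining 6 coordinates at one of its two extreme values (2^6 = 64 ways): 27132·64 = 1736448.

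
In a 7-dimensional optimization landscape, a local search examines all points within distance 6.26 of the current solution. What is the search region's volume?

V_7(6.26) = π^(7/2) · (6.26)^7 / Γ(7/2 + 1) ≈ 1.77992e+06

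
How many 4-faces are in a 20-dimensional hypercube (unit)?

Choose 4 of 20 axes to span the face (C(20,4) = 4845 ways), then fix each of the remaining 16 coordinates at one of its two extreme values (2^16 = 65536 ways): 4845·65536 = 317521920.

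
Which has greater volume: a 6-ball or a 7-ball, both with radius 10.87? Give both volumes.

V_6(10.87) ≈ 8.52463e+06. V_7(10.87) ≈ 8.47202e+07. The 7-ball is larger.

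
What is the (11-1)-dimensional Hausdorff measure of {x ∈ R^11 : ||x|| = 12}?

The surface area of an n-ball is 2π^(n/2) r^(n-1) / Γ(n/2). For n=11, r=12: 146767085568·π^5/35 ≈ 1.28325e+12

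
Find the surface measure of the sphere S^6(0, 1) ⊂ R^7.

S = n·V_n(r)/r = 7·V_7(1)/1 (volume-to-surface relation), giving 16·π^3/15 ≈ 33.0734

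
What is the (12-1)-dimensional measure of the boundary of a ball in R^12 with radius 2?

S = n·V_n(r)/r = 12·V_12(2)/2 (volume-to-surface relation), giving 512·π^6/15 ≈ 32815.4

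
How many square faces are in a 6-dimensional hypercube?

Choose 2 of 6 axes to span the face (C(6,2) = 15 ways), then fix each of the remaining 4 coordinates at one of its two extreme values (2^4 = 16 ways): 15·16 = 240.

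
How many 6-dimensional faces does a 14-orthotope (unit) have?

Choose 6 of 14 axes to span the face (C(14,6) = 3003 ways), then fix each of the remaining 8 coordinates at one of its two extreme values (2^8 = 256 ways): 3003·256 = 768768.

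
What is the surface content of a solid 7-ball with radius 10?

The surface area of an n-ball is 2π^(n/2) r^(n-1) / Γ(n/2). For n=7, r=10: 3200000·π^3/3 ≈ 3.30734e+07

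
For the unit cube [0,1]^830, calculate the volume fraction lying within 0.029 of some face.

The inner cube has side 1-2·0.029 = 0.942 and volume (0.942)^830 ≈ 2.899e-22, so the shell holds 1 - 2.899e-22 of the volume.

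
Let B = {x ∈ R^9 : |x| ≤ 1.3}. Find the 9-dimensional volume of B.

V_9(1.3) = π^(9/2) · (1.3)^9 / Γ(9/2 + 1) ≈ 34.979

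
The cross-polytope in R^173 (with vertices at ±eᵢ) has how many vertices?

Number of vertices = 2n = 346.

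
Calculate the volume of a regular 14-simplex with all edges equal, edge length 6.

For a regular n-simplex with edge a, V = (a^n / n!)·√((n+1)/2^n). With a=6, n=14: V ≈ 0.0271985.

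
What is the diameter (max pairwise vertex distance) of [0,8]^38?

d = √(8² + 8² + ... + 8²) [38 terms] = √(38·8²) = 8√38 ≈ 49.3153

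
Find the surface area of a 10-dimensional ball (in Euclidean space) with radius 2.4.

The surface area of an n-ball is 2π^(n/2) r^(n-1) / Γ(n/2). For n=10, r=2.4: 67370.4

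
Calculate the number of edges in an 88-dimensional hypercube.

An n-cube has n·2^(n-1) edges. With n = 88: 88·154742504910672534362390528 = 13617340432139183023890366464.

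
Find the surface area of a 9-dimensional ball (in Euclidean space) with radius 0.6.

|∂B_9(0.6)| ≈ 0.498621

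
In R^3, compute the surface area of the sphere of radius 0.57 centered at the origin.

S = n·V_n(r)/r = 3·V_3(0.57)/0.57 (volume-to-surface relation), giving 4πr² = 4π·(0.57)² ≈ 4.08281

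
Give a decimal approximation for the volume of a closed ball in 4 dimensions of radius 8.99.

The n-ball volume is π^(n/2)·r^n/Γ(n/2+1). With n=4, r=8.99: V ≈ 32233.6.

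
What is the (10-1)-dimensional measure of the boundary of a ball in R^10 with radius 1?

|∂B_10(1)| = π^5/12 ≈ 25.5016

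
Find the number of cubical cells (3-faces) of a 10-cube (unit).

Number of 3-faces = C(10,3) · 2^(10-3) = 120 · 128 = 15360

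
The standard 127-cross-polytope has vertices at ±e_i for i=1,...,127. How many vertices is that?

The vertices are ±e_1, ..., ±e_127, so there are 2·127 = 254.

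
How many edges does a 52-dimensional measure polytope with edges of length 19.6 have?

The 52-cube has n·2^(n-1) = 52·2^51 = 52·2251799813685248 = 117093590311632896 edges.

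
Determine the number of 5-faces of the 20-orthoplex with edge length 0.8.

f_5(20-orthoplex) = 2^6 · (20 choose 6) = 2480640.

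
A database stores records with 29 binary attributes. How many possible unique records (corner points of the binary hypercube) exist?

An n-cube has 2^n vertices; for n = 29 that is 2^29 = 536870912.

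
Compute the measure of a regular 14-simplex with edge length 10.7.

V = (10.7^14 / 14!) · √((14+1) / 2^14) ≈ 89.4953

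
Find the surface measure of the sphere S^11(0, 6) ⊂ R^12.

|∂B_12(6)| = 30233088·π^6/5 ≈ 5.81315e+09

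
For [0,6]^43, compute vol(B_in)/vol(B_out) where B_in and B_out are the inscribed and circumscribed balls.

The radii are 6/2 and 6√43/2, so the volume ratio is (1/√43)^43 = 43^{-43/2} ≈ 7.59326e-36.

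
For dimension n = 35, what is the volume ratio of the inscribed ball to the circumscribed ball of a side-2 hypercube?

V_in/V_out = n^(-n/2) = 35^(-35/2) ≈ 9.52378e-28.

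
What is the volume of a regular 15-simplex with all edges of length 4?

V = (4^15 / 15!) · √((15+1) / 2^15) ≈ 1.81441e-05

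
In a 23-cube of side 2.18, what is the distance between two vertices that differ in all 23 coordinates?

Diagonal = √23 · 2.18 ≈ 10.4549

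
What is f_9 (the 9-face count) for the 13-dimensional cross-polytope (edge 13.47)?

Number of 9-faces = 2^(9+1) · C(13,9+1) = 1024 · 286 = 292864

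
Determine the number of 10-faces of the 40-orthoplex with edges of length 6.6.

Number of 10-faces = 2^(10+1) · C(40,10+1) = 2048 · 2311801440 = 4734569349120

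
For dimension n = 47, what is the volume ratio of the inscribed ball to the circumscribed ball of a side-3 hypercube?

Volume scales as r^n, and r_in/r_out = 1/√47, giving (1/√47)^47 ≈ 5.07809e-40.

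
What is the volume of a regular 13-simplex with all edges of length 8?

V = (8^13 / 13!) · √((13+1) / 2^13) ≈ 3.64971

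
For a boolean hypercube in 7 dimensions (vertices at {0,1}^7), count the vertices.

Each vertex is a binary string of length 7, so there are 2^7 = 128.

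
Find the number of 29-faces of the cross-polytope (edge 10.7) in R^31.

Each 29-face is the convex hull of 30 vertices, one chosen as ±e_i from each of 30 distinct axes: 2^30·C(31,30) = 33285996544.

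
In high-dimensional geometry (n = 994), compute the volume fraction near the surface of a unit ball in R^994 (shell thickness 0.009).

1 - (1-0.009)^994 ≈ 0.999875 ≈ 99.9875%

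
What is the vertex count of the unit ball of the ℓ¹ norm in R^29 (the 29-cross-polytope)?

An n-cross-polytope has 2n vertices; here n = 29, giving 58.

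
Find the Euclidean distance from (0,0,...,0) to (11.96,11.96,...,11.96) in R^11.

Diagonal = √11 · 11.96 ≈ 39.6668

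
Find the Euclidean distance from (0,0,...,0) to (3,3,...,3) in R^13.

||(3,3,...,3)|| = √(13)·3 ≈ 10.8167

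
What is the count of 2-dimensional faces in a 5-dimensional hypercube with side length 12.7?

Number of 2-faces = C(5,2) · 2^(5-2) = 10 · 8 = 80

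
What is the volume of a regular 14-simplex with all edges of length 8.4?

For a regular n-simplex with edge a, V = (a^n / n!)·√((n+1)/2^n). With a=8.4, n=14: V ≈ 3.0223.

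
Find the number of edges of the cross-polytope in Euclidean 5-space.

Number of 1-faces = 2^(1+1) · C(5,1+1) = 4 · 10 = 40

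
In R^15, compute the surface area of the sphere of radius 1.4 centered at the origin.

|∂B_15(1.4)| ≈ 635.79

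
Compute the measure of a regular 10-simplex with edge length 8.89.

V_10 = √(11) · 8.89^10 / (10! · 2^(10/2)) ≈ 88.0645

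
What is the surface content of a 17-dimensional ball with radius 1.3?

S_17(1.3) = 2·π^(17/2)·(1.3)^16 / Γ(17/2) ≈ 159.479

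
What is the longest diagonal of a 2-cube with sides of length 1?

The space diagonal of an n-cube of side s is s√n. Here 1·√2 ≈ 1.41421.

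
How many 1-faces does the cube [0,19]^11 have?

The 11-cube has n·2^(n-1) = 11·2^10 = 11·1024 = 11264 edges.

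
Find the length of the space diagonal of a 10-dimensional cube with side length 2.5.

d = √(2.5² + 2.5² + ... + 2.5²) [10 terms] = √(10·2.5²) = 2.5√10 ≈ 7.90569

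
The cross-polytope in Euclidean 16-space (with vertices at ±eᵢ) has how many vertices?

An n-cross-polytope has 2n vertices; here n = 16, giving 32.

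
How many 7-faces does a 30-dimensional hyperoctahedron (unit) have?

f_7(30-orthoplex) = 2^8 · (30 choose 8) = 1498348800.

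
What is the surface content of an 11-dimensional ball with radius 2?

|∂B_11(2)| = 65536·π^5/945 ≈ 21222.5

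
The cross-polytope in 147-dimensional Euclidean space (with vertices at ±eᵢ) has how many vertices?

The 147-dimensional cross-polytope has 2n = 2·147 = 294 vertices.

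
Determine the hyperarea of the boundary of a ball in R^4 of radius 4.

S_4(4) = 2·π^(4/2)·(4)^3 / Γ(4/2) = 128·π^2 ≈ 1263.31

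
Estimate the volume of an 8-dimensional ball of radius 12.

V = 17915904·π^4 ≈ 1.74517e+09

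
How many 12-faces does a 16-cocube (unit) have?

f_12(16-orthoplex) = 2^13 · (16 choose 13) = 4587520.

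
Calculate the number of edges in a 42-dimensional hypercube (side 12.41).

The 42-cube has n·2^(n-1) = 42·2^41 = 42·2199023255552 = 92358976733184 edges.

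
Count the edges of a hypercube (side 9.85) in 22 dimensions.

An n-cube has n·2^(n-1) edges. With n = 22: 22·2097152 = 46137344.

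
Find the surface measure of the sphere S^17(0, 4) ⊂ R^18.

S = n·V_n(r)/r = 18·V_18(4)/4 (volume-to-surface relation), giving 268435456·π^9/315 ≈ 2.54026e+10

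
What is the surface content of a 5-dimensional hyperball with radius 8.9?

S = n·V_n(r)/r = 5·V_5(8.9)/8.9 (volume-to-surface relation), giving 165131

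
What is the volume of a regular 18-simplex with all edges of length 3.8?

For a regular n-simplex with edge a, V = (a^n / n!)·√((n+1)/2^n). With a=3.8, n=18: V ≈ 3.6297e-08.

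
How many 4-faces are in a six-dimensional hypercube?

Choose 4 of 6 axes to span the face (C(6,4) = 15 ways), then fix each of the remaining 2 coordinates at one of its two extreme values (2^2 = 4 ways): 15·4 = 60.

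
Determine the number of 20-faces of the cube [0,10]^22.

Choose 20 of 22 axes to span the face (C(22,20) = 231 ways), then fix each of the remaining 2 coordinates at one of its two extreme values (2^2 = 4 ways): 231·4 = 924.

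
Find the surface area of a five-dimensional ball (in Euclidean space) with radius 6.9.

|∂B_5(6.9)| ≈ 59657.5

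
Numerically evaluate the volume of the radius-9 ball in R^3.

V = 972·π ≈ 3053.63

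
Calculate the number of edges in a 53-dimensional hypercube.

An n-cube has n·2^(n-1) edges. With n = 53: 53·4503599627370496 = 238690780250636288.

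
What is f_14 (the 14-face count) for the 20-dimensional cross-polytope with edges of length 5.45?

f_14(20-orthoplex) = 2^15 · (20 choose 15) = 508035072.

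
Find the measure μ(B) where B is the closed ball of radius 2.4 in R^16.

V_16(2.4) = π^(16/2) · (2.4)^16 / Γ(16/2 + 1) ≈ 285140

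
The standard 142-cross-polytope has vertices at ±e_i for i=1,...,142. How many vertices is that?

An n-cross-polytope has 2n vertices; here n = 142, giving 284.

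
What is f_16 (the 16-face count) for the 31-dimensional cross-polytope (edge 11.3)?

Number of 16-faces = 2^(16+1) · C(31,16+1) = 131072 · 265182525 = 34758003916800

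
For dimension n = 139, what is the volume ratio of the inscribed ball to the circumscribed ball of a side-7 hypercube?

The radii are 7/2 and 7√139/2, so the volume ratio is (1/√139)^139 = 139^{-139/2} ≈ 1.1494e-149.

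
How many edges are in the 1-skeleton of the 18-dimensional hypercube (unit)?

Number of 1-faces = C(18,1)·2^(18-1) = 18·131072 = 2359296.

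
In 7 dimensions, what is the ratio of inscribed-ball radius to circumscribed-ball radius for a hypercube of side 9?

r_in = 9/2 (half the side); r_out = 9√7/2 (half the diagonal). Ratio = 1/√7 ≈ 0.377964.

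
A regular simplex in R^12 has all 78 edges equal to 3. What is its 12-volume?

V_12 = √(13) · 3^12 / (12! · 2^(12/2)) ≈ 6.25043e-05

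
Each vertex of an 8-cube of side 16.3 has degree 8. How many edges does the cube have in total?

An n-cube has n·2^(n-1) edges. With n = 8: 8·128 = 1024.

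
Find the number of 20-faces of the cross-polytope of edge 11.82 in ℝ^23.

f_20(23-orthoplex) = 2^21 · (23 choose 21) = 530579456.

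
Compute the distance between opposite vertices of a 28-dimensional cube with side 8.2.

d = √(8.2² + 8.2² + ... + 8.2²) [28 terms] = √(28·8.2²) = 8.2√28 ≈ 43.3903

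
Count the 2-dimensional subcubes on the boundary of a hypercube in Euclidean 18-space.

f_2(18-cube) = (18 choose 2) · 2^16 = 10027008.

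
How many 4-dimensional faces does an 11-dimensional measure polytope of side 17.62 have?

An n-cube has C(n,k)·2^(n-k) k-faces. Here C(11,4)·2^7 = 330·128 = 42240.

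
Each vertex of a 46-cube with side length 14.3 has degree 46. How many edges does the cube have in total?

Number of 1-faces = C(46,1)·2^(46-1) = 46·35184372088832 = 1618481116086272.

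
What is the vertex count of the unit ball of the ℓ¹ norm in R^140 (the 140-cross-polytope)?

An n-cross-polytope has 2n vertices; here n = 140, giving 280.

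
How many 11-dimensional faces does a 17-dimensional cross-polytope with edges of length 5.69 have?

An n-cross-polytope has 2^(k+1)·C(n,k+1) k-faces. Here 2^12·C(17,12) = 4096·6188 = 25346048.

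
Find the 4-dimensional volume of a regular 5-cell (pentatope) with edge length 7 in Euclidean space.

V = (7^4 / 4!) · √((4+1) / 2^4) ≈ 55.925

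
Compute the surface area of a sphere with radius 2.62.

The surface area of an n-ball is 2π^(n/2) r^(n-1) / Γ(n/2). For n=3, r=2.62: 4πr² = 4π·(2.62)² ≈ 86.2606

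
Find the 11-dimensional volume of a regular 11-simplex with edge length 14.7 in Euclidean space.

V = (14.7^11 / 11!) · √((11+1) / 2^11) ≈ 13281.9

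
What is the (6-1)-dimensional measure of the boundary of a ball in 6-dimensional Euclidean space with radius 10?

S = n·V_n(r)/r = 6·V_6(10)/10 (volume-to-surface relation), giving 100000·π^3 ≈ 3.10063e+06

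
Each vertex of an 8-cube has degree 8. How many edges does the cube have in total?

Each of the 2^8 = 256 vertices has degree 8; total edges = 8·2^8/2 = 1024.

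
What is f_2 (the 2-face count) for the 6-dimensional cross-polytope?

Each 2-face is the convex hull of 3 vertices, one chosen as ±e_i from each of 3 distinct axes: 2^3·C(6,3) = 160.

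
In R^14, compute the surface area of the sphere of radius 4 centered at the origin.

S_14(4) = 2·π^(14/2)·(4)^13 / Γ(14/2) = 8388608·π^7/45 ≈ 5.63023e+08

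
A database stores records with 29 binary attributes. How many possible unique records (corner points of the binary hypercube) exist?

Each vertex is a binary string of length 29, so there are 2^29 = 536870912.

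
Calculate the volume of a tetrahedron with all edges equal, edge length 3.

Volume = (√2/12) · 3³ = 3.18198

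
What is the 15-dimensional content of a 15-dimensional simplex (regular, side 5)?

Volume = 5^15 · √(16/2^15) / 15! ≈ 0.000515686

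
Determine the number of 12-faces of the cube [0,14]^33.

Choose 12 of 33 axes to span the face (C(33,12) = 354817320 ways), then fix each of the remaining 21 coordinates at one of its two extreme values (2^21 = 2097152 ways): 354817320·2097152 = 744105852272640.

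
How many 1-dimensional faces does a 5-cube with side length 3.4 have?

An n-cube has C(n,k)·2^(n-k) k-faces. Here C(5,1)·2^4 = 5·16 = 80.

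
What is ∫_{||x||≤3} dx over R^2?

The n-ball volume is π^(n/2)·r^n/Γ(n/2+1). With n=2, r=3: V = 9·π ≈ 28.2743.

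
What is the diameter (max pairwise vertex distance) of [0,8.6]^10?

The space diagonal of an n-cube of side s is s√n. Here 8.6·√10 ≈ 27.1956.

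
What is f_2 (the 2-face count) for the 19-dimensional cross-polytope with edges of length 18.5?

Each 2-face is the convex hull of 3 vertices, one chosen as ±e_i from each of 3 distinct axes: 2^3·C(19,3) = 7752.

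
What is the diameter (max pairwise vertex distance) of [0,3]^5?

The space diagonal of an n-cube of side s is s√n. Here 3·√5 ≈ 6.7082.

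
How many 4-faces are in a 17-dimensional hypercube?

Choose 4 of 17 axes to span the face (C(17,4) = 2380 ways), then fix each of the remaining 13 coordinates at one of its two extreme values (2^13 = 8192 ways): 2380·8192 = 19496960.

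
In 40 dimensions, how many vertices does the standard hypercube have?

Each vertex is a binary string of length 40, so there are 2^40 = 1099511627776.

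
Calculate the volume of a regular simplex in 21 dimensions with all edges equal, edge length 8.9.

For a regular n-simplex with edge a, V = (a^n / n!)·√((n+1)/2^n). With a=8.9, n=21: V ≈ 0.00548583.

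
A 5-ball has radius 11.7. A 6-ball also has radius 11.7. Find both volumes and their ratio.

V_5(11.7) ≈ 1.15406e+06. V_6(11.7) ≈ 1.3256e+07. Ratio V_5/V_6 ≈ 0.08706.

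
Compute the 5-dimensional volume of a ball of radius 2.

V = 256·π^2/15 ≈ 168.441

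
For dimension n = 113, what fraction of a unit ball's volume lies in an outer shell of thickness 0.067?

1 - (1-0.067)^113 ≈ 0.999605 ≈ 99.9605%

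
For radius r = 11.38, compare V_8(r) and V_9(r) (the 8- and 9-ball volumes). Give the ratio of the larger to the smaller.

V_8(11.38) ≈ 1.14163e+09, V_9(11.38) ≈ 1.05584e+10. The 9-ball is larger by a factor of 9.249.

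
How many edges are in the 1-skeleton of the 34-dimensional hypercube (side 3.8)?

Number of 1-faces = C(34,1)·2^(34-1) = 34·8589934592 = 292057776128.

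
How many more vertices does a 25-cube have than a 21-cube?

The 25-cube has 2^25 = 33554432 vertices. The 21-cube has 2^21 = 2097152 vertices. Difference: 33554432 - 2097152 = 31457280.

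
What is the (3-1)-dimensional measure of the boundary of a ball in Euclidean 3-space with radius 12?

S = n·V_n(r)/r = 3·V_3(12)/12 (volume-to-surface relation), giving 4πr² = 4π·(12)² ≈ 1809.56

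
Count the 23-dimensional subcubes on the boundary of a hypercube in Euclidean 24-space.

f_23(24-cube) = (24 choose 23) · 2^1 = 48.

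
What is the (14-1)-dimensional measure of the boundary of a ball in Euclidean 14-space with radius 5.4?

S = n·V_n(r)/r = 14·V_14(5.4)/5.4 (volume-to-surface relation), giving 2.78526e+10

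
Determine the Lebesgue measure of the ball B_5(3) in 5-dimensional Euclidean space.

Volume = π^{5/2}·(3)^5/Γ(7/2) = 648·π^2/5 ≈ 1279.1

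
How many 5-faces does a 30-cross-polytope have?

f_5(30-orthoplex) = 2^6 · (30 choose 6) = 38001600.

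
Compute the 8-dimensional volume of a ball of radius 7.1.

Volume = π^{8/2}·(7.1)^8/Γ(5) ≈ 2.62093e+07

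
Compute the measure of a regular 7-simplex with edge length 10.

Volume = 10^7 · √(8/2^7) / 7! ≈ 496.032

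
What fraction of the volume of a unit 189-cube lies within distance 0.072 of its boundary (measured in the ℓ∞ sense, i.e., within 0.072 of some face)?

1 - (1 - 2·0.072)^189 = 1 - 0.856^189 ≈ 1 - 1.728e-13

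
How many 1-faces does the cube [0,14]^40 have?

The 40-cube has n·2^(n-1) = 40·2^39 = 40·549755813888 = 21990232555520 edges.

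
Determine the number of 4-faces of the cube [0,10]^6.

Choose 4 of 6 axes to span the face (C(6,4) = 15 ways), then fix each of the remaining 2 coordinates at one of its two extreme values (2^2 = 4 ways): 15·4 = 60.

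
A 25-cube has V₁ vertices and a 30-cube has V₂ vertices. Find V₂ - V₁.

V₁ = 2^25 = 33554432. V₂ = 2^30 = 1073741824. V₂ - V₁ = 1040187392.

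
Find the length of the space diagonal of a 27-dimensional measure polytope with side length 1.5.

d = √(1.5² + 1.5² + ... + 1.5²) [27 terms] = √(27·1.5²) = 1.5√27 ≈ 7.79423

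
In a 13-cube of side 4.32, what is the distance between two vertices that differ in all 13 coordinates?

Diagonal = √13 · 4.32 ≈ 15.576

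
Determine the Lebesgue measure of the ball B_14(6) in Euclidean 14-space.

Volume = π^{14/2}·(6)^14/Γ(8) = 544195584·π^7/35 ≈ 4.69609e+10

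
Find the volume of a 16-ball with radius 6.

The n-ball volume is π^(n/2)·r^n/Γ(n/2+1). With n=16, r=6: V = 2448880128·π^8/35 ≈ 6.63894e+11.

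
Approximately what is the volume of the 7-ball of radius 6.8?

Volume = π^{7/2}·(6.8)^7/Γ(9/2) ≈ 3.17645e+06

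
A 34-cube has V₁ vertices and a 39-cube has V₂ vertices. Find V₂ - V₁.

V₁ = 2^34 = 17179869184. V₂ = 2^39 = 549755813888. V₂ - V₁ = 532575944704.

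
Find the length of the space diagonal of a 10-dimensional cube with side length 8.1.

The space diagonal of an n-cube of side s is s√n. Here 8.1·√10 ≈ 25.6144.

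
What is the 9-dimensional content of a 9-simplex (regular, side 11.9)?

For a regular n-simplex with edge a, V = (a^n / n!)·√((n+1)/2^n). With a=11.9, n=9: V ≈ 1843.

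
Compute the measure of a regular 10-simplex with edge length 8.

For a regular n-simplex with edge a, V = (a^n / n!)·√((n+1)/2^n). With a=8, n=10: V ≈ 30.6678.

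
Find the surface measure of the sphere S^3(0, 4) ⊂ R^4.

S_4(4) = 2·π^(4/2)·(4)^3 / Γ(4/2) = 128·π^2 ≈ 1263.31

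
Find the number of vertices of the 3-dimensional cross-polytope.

Number of vertices = 2n = 6.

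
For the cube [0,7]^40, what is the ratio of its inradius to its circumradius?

r_in / r_out = (7/2) / (7√40/2) = 1/√40 ≈ 0.158114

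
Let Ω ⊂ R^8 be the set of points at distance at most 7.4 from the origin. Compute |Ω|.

Volume = π^{8/2}·(7.4)^8/Γ(5) ≈ 3.64957e+07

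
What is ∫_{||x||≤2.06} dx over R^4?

Volume = π^{4/2}·(2.06)^4/Γ(3) ≈ 88.8666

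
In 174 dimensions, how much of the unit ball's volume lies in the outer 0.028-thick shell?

V(inner)/V(outer) = ((1-0.028)/1)^174 ≈ 0.007144, so the shell fraction is 0.992856.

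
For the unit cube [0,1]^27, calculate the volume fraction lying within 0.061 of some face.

1 - (1 - 2·0.061)^27 = 1 - 0.878^27 ≈ 0.970191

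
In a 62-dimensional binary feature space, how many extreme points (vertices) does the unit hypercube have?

The 62-cube has 2^62 = 4611686018427387904 vertices.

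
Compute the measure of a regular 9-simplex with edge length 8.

V_9 = √(10) · 8^9 / (9! · 2^(9/2)) ≈ 51.6906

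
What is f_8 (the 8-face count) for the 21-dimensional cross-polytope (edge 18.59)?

Number of 8-faces = 2^(8+1) · C(21,8+1) = 512 · 293930 = 150492160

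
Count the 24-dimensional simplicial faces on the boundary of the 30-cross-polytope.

Each 24-face is the convex hull of 25 vertices, one chosen as ±e_i from each of 25 distinct axes: 2^25·C(30,25) = 4781707886592.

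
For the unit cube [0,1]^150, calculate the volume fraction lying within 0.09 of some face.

1 - (1 - 2·0.09)^150 = 1 - 0.82^150 ≈ 1 - 1.181e-13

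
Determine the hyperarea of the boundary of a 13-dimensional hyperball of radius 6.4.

S = n·V_n(r)/r = 13·V_13(6.4)/6.4 (volume-to-surface relation), giving 5.59042e+10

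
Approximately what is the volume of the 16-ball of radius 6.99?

V_16(6.99) = π^(16/2) · (6.99)^16 / Γ(16/2 + 1) ≈ 7.64387e+12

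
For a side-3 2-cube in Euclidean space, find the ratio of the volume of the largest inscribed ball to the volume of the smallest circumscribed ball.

The radii are 3/2 and 3√2/2, so the volume ratio is (1/√2)^2 = 2^{-2/2} ≈ 0.5.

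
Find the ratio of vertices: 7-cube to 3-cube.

The 7-cube has 2^7 = 128 vertices. The 3-cube has 2^3 = 8 vertices. Ratio: 128/8 = 16.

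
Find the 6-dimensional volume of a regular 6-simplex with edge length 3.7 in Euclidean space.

Volume = 3.7^6 · √(7/2^6) / 6! ≈ 1.17852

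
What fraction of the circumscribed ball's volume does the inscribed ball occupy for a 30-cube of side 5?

V_in/V_out = n^(-n/2) = 30^(-30/2) ≈ 6.96917e-23.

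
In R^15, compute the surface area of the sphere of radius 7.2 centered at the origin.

S = n·V_n(r)/r = 15·V_15(7.2)/7.2 (volume-to-surface relation), giving 5.75673e+12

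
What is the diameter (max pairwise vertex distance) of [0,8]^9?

Diagonal = √9 · 8 = 24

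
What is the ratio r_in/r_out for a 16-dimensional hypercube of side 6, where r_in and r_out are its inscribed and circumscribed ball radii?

Ratio = (s/2)/(s√16/2) = 16^(-1/2) ≈ 0.25.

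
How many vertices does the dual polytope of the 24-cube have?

An n-cross-polytope has 2n vertices; here n = 24, giving 48.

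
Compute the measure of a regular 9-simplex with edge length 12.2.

Volume = 12.2^9 · √(10/2^9) / 9! ≈ 2305.9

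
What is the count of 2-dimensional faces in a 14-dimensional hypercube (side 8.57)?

An n-cube has C(n,k)·2^(n-k) k-faces. Here C(14,2)·2^12 = 91·4096 = 372736.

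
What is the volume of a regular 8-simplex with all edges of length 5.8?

V_8 = √(9) · 5.8^8 / (8! · 2^(8/2)) ≈ 5.95531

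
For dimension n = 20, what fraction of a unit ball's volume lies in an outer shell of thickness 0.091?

1 - (1-0.091)^20 ≈ 0.851653 ≈ 85.17%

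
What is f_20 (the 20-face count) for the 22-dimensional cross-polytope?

Each 20-face is the convex hull of 21 vertices, one chosen as ±e_i from each of 21 distinct axes: 2^21·C(22,21) = 46137344.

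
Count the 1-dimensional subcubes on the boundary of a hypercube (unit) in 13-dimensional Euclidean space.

An n-cube has C(n,k)·2^(n-k) k-faces. Here C(13,1)·2^12 = 13·4096 = 53248.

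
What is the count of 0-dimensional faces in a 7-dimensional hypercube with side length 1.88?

Number of 0-faces = C(7,0) · 2^(7-0) = 1 · 128 = 128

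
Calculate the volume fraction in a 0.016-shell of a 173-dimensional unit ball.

Shell fraction = 1 - (1-0.016)^173 ≈ 0.938602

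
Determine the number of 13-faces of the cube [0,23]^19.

Choose 13 of 19 axes to span the face (C(19,13) = 27132 ways), then fix each of the remaining 6 coordinates at one of its two extreme values (2^6 = 64 ways): 27132·64 = 1736448.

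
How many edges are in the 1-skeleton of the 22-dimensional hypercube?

The 22-cube has n·2^(n-1) = 22·2^21 = 22·2097152 = 46137344 edges.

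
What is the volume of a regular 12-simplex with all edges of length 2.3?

For a regular n-simplex with edge a, V = (a^n / n!)·√((n+1)/2^n). With a=2.3, n=12: V ≈ 2.57744e-06.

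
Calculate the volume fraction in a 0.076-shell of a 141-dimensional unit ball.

Shell fraction = 1 - (1-0.076)^141 ≈ 0.999986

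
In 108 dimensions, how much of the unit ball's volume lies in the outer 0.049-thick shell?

V(inner)/V(outer) = ((1-0.049)/1)^108 ≈ 0.0044, so the shell fraction is 0.9956.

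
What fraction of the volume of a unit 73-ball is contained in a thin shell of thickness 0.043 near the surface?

V(inner)/V(outer) = ((1-0.043)/1)^73 ≈ 0.04042, so the shell fraction is 0.959582.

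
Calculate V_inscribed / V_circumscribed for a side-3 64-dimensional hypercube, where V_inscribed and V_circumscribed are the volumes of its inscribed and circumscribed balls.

Volume scales as r^n, and r_in/r_out = 1/√64, giving (1/√64)^64 ≈ 1.59309e-58.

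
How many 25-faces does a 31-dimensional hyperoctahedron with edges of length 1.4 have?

Each 25-face is the convex hull of 26 vertices, one chosen as ±e_i from each of 26 distinct axes: 2^26·C(31,26) = 11402534191104.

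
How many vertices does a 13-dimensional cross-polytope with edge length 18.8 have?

The vertices are ±e_1, ..., ±e_13, so there are 2·13 = 26.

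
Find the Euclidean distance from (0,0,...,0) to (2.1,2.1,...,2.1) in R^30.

||(2.1,2.1,...,2.1)|| = √(30)·2.1 ≈ 11.5022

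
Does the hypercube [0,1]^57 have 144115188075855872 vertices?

True. The 57-cube has 2^57 = 144115188075855872 vertices.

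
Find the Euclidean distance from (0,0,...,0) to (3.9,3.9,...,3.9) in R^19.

d = √(3.9² + 3.9² + ... + 3.9²) [19 terms] = √(19·3.9²) = 3.9√19 ≈ 16.9997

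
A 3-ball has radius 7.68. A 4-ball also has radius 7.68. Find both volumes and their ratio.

V_3(7.68) ≈ 1897.46. V_4(7.68) ≈ 17167.8. Ratio V_3/V_4 ≈ 0.1105.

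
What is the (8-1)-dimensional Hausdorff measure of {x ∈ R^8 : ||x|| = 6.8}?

S = n·V_n(r)/r = 8·V_8(6.8)/6.8 (volume-to-surface relation), giving 2.18293e+07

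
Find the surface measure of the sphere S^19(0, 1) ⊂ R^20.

S = n·V_n(r)/r = 20·V_20(1)/1 (volume-to-surface relation), giving π^10/181440 ≈ 0.516138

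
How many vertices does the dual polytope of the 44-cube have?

Number of vertices = 2n = 88.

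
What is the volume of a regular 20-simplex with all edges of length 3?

V_20 = √(21) · 3^20 / (20! · 2^(20/2)) ≈ 6.41372e-12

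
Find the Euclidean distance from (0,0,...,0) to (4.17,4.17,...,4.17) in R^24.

Diagonal = √24 · 4.17 ≈ 20.4287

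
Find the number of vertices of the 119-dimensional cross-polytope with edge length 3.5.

Number of vertices = 2n = 238.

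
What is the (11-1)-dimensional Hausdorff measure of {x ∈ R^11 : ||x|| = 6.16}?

S_11(6.16) = 2·π^(11/2)·(6.16)^10 / Γ(11/2) ≈ 1.63044e+09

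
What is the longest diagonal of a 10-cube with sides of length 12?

d = √(12² + 12² + ... + 12²) [10 terms] = √(10·12²) = 12√10 ≈ 37.9473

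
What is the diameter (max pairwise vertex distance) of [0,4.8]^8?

The space diagonal of an n-cube of side s is s√n. Here 4.8·√8 ≈ 13.5765.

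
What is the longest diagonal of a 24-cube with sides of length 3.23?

Diagonal = √24 · 3.23 ≈ 15.8237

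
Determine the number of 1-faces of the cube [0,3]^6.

Choose 1 of 6 axes to span the face (C(6,1) = 6 ways), then fix each of the remaining 5 coordinates at one of its two extreme values (2^5 = 32 ways): 6·32 = 192.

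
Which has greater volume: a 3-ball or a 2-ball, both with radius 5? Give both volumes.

V_3(5) ≈ 523.599. V_2(5) ≈ 78.5398. The 3-ball is larger.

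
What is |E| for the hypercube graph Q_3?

Number of 1-faces = C(3,1)·2^(3-1) = 3·4 = 12.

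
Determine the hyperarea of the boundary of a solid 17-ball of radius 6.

S = n·V_n(r)/r = 17·V_17(6)/6 (volume-to-surface relation), giving 17832200896512·π^8/25025 ≈ 6.76129e+12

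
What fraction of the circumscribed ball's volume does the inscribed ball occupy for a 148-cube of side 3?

Volume scales as r^n, and r_in/r_out = 1/√148, giving (1/√148)^148 ≈ 2.51555e-161.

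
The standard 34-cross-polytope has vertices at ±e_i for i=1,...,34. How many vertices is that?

An n-cross-polytope has 2n vertices; here n = 34, giving 68.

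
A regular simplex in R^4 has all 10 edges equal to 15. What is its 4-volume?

Volume = 15^4 · √(5/2^4) / 4! ≈ 1179.18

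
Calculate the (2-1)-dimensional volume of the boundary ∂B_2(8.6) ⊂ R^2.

The surface area of an n-ball is 2π^(n/2) r^(n-1) / Γ(n/2). For n=2, r=8.6: 2πr = 2π·8.6 ≈ 54.0354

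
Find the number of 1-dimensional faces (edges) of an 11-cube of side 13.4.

Number of 1-faces = C(11,1)·2^(11-1) = 11·1024 = 11264.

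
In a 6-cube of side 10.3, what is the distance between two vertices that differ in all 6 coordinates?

Diagonal = √6 · 10.3 ≈ 25.2297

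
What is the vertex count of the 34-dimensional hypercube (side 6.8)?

An n-cube has 2^n vertices; for n = 34 that is 2^34 = 17179869184.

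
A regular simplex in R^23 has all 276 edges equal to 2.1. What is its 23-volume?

Volume = 2.1^23 · √(24/2^23) / 23! ≈ 1.68582e-18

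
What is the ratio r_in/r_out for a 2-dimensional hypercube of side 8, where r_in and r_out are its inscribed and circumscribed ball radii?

r_in = 8/2 (half the side); r_out = 8√2/2 (half the diagonal). Ratio = 1/√2 ≈ 0.707107.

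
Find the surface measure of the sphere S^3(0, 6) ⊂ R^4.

The surface area of an n-ball is 2π^(n/2) r^(n-1) / Γ(n/2). For n=4, r=6: 432·π^2 ≈ 4263.67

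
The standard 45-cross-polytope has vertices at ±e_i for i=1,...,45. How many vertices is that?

The vertices are ±e_1, ..., ±e_45, so there are 2·45 = 90.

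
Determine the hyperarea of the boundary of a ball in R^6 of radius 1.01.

S = n·V_n(r)/r = 6·V_6(1.01)/1.01 (volume-to-surface relation), giving 32.5879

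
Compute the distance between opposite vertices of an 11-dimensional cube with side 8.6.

The space diagonal of an n-cube of side s is s√n. Here 8.6·√11 ≈ 28.523.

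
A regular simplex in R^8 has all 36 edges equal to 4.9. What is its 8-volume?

For a regular n-simplex with edge a, V = (a^n / n!)·√((n+1)/2^n). With a=4.9, n=8: V ≈ 1.54543.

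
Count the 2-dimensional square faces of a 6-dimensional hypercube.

An n-cube has C(n,k)·2^(n-k) k-faces. Here C(6,2)·2^4 = 15·16 = 240.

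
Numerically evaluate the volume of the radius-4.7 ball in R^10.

Volume = π^{10/2}·(4.7)^10/Γ(6) ≈ 1.34136e+07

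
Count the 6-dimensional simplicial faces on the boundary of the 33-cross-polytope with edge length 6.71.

f_6(33-orthoplex) = 2^7 · (33 choose 7) = 546822144.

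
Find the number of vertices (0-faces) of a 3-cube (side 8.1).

f_0(3-cube) = (3 choose 0) · 2^3 = 8.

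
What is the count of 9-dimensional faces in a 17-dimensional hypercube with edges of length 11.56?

An n-cube has C(n,k)·2^(n-k) k-faces. Here C(17,9)·2^8 = 24310·256 = 6223360.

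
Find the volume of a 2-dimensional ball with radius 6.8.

The n-ball volume is π^(n/2)·r^n/Γ(n/2+1). With n=2, r=6.8: V ≈ 145.267.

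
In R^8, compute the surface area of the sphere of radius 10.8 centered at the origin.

S = n·V_n(r)/r = 8·V_8(10.8)/10.8 (volume-to-surface relation), giving 5.56474e+08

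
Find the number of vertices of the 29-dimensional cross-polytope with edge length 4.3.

The 29-dimensional cross-polytope has 2n = 2·29 = 58 vertices.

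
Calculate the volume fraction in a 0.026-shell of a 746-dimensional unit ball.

Shell fraction = 1 - (1-0.026)^746 ≈ 0.9999999971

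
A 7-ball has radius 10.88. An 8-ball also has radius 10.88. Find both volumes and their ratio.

V_7(10.88) ≈ 8.52673e+07. V_8(10.88) ≈ 7.96929e+08. Ratio V_7/V_8 ≈ 0.107.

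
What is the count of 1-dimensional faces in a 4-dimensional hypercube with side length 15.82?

Choose 1 of 4 axes to span the face (C(4,1) = 4 ways), then fix each of the remaining 3 coordinates at one of its two extreme values (2^3 = 8 ways): 4·8 = 32.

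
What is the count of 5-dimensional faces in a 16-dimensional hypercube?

Number of 5-faces = C(16,5) · 2^(16-5) = 4368 · 2048 = 8945664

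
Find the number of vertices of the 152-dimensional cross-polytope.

The 152-dimensional cross-polytope has 2n = 2·152 = 304 vertices.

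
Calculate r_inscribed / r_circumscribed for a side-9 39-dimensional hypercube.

r_in = 9/2 (half the side); r_out = 9√39/2 (half the diagonal). Ratio = 1/√39 ≈ 0.160128.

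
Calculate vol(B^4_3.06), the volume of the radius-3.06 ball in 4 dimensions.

V_4(3.06) = π^(4/2) · (3.06)^4 / Γ(4/2 + 1) ≈ 432.669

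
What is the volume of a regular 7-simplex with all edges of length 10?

V_7 = √(8) · 10^7 / (7! · 2^(7/2)) ≈ 496.032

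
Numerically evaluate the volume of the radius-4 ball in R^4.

V_4(4) = π^(4/2) · (4)^4 / Γ(4/2 + 1) = 128·π^2 ≈ 1263.31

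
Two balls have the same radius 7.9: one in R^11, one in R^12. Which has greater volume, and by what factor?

V_11(7.9) ≈ 1.4093e+10, V_12(7.9) ≈ 7.89027e+10. The 12-ball is larger by a factor of 5.599.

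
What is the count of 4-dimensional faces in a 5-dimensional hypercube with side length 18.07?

Choose 4 of 5 axes to span the face (C(5,4) = 5 ways), then fix each of the remaining 1 coordinate at one of its two extreme values (2^1 = 2 ways): 5·2 = 10.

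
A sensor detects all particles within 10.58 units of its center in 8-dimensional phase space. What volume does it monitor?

Volume = π^{8/2}·(10.58)^8/Γ(5) ≈ 6.37197e+08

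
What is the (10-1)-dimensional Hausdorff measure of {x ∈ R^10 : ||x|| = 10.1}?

S = n·V_n(r)/r = 10·V_10(10.1)/10.1 (volume-to-surface relation), giving 2.78908e+10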